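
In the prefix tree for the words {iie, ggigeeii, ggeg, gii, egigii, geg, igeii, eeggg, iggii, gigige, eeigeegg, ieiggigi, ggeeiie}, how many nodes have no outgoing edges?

A leaf is a node with no children — equivalently, the end of a word that is not a proper prefix of any other stored word.
Those words: "eeggg", "eeigeegg", "egigii", "geg", "ggeeiie", "ggeg", "ggigeeii", "gigige", "gii", "ieiggigi", "igeii", "iggii", "iie"
Leaf count: 13

13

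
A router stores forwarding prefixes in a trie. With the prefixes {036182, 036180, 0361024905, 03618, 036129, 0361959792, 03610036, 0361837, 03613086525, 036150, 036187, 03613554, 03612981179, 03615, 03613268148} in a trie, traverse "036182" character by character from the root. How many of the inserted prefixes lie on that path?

2

Traverse "036182" character by character; count nodes along the way that are marked as word ends.
Prefixes of the query that are stored words: "03618", "036182"
Count: 2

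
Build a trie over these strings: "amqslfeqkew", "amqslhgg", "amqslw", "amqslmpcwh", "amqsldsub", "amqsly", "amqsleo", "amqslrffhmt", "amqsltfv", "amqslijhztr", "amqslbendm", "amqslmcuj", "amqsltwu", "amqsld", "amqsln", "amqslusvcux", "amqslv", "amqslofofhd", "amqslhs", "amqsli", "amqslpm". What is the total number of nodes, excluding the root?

69

Count nodes per top-level branch (shared prefixes stored once):
  'a'-branch (amqslbendm, amqsld, amqsldsub, amqsleo, amqslfeqkew, amqslhgg, amqslhs, amqsli, amqslijhztr, amqslmcuj, amqslmpcwh, amqsln, amqslofofhd, amqslpm, amqslrffhmt, amqsltfv, amqsltwu, amqslusvcux, amqslv, amqslw, amqsly): 69 nodes
Sum: 69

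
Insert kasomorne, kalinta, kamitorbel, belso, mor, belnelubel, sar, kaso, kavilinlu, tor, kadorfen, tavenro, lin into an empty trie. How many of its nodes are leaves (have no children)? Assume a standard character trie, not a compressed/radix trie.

12

A leaf is a node with no children — equivalently, the end of a word that is not a proper prefix of any other stored word.
Those words: "belnelubel", "belso", "kadorfen", "kalinta", "kamitorbel", "kasomorne", "kavilinlu", "lin", "mor", "sar", "tavenro", "tor"
Leaf count: 12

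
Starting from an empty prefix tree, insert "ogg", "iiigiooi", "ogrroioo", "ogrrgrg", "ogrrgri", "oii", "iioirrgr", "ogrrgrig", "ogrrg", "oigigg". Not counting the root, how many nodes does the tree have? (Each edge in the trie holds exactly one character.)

34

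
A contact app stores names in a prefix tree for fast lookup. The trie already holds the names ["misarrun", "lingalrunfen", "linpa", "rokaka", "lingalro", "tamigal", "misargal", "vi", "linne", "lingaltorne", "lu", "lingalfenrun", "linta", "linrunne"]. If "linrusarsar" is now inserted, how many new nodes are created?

6

The longest prefix of "linrusarsar" already in the trie is "linru" (length 5).
New nodes needed: |"linrusarsar"| − 5 = 11 − 5 = 6.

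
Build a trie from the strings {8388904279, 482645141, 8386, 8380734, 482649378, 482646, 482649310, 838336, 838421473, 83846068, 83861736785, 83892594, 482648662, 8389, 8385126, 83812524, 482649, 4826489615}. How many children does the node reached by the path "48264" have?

The children of the "48264" node are the distinct next characters among strings starting with "48264".
Characters that immediately follow "48264" among the stored strings: {5, 6, 8, 9}.
That node has 4 child edges.

4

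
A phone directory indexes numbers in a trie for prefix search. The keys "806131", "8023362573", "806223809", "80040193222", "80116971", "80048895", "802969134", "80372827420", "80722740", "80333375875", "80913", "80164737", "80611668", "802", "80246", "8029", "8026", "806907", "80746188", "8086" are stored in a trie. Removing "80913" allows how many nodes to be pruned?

A node on "80913"'s path can go only if nothing else ends at it or branches off below it.
The suffix "913" (3 nodes) is used only by "80913"; the node for "80" still has the child "6", so pruning stops there.
Nodes removed: 3

3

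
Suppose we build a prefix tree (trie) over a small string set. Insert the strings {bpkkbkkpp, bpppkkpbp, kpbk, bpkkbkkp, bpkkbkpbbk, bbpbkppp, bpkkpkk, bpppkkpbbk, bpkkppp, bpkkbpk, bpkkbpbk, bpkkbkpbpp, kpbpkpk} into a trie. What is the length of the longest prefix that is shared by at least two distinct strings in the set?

8

Equivalently: take the maximum, over all pairs, of their longest common prefix length.
e.g. "bpkkbkkp" and "bpkkbkkpp" share the prefix "bpkkbkkp" of length 8; no pair shares a longer one.
Longest shared-prefix length: 8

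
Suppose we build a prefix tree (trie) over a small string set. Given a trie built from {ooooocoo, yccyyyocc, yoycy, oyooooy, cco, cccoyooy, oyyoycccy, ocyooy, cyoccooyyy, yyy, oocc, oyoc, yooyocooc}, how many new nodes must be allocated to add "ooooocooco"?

The longest prefix of "ooooocooco" already in the trie is "ooooocoo" (length 8).
Each of the 2 remaining characters creates one node.

2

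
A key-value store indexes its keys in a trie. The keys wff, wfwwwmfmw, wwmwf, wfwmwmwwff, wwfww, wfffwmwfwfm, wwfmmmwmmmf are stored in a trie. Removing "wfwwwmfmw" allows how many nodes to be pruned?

6

Walk "wfwwwmfmw" from the leaf back toward the root, removing each node that no remaining word uses.
The suffix "wwmfmw" (6 nodes) is used only by "wfwwwmfmw"; the node for "wfw" still has the child "m", so pruning stops there.
Nodes removed: 6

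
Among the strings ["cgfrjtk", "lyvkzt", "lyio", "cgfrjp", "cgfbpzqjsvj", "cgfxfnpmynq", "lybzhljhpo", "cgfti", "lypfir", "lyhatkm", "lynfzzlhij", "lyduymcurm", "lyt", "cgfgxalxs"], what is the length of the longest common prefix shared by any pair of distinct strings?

Look for the deepest trie node that still has at least two words in its subtree.
"cgfrjp" and "cgfrjtk" agree on "cgfrj" (5 characters) before diverging; nothing deeper is shared.
Longest shared-prefix length: 5

5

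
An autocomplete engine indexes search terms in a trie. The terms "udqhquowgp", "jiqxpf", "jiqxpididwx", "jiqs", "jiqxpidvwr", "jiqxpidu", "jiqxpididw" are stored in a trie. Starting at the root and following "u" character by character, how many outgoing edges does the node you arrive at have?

1

The children of the "u" node are the distinct next characters among strings starting with "u".
Distinct next characters after "u": d.
That node has 1 child edge.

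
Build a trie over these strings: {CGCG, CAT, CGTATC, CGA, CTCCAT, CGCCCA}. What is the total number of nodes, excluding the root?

For each word, the new-node count is its length minus the longest prefix already in the trie:
  "CGCG" → 4 new (C, G, C, G)
  "CAT" → prefix "C" already present; 2 new (A, T)
  "CGTATC" → prefix "CG" already present; 4 new (T, A, T, C)
  "CGA" → prefix "CG" already present; 1 new (A)
  "CTCCAT" → prefix "C" already present; 5 new (T, C, C, A, T)
  "CGCCCA" → prefix "CGC" already present; 3 new (C, C, A)
Total nodes = 4 + 2 + 4 + 1 + 5 + 3 = 19

19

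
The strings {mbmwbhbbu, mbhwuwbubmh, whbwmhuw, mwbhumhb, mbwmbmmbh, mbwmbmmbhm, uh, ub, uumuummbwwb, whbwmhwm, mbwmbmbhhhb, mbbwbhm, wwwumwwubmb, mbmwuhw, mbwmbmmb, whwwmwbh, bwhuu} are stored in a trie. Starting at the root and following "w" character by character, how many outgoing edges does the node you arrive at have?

2

Follow the path "w" to its node, then look at its outgoing edges.
Characters that immediately follow "w" among the stored strings: {h, w}.
That node has 2 child edges.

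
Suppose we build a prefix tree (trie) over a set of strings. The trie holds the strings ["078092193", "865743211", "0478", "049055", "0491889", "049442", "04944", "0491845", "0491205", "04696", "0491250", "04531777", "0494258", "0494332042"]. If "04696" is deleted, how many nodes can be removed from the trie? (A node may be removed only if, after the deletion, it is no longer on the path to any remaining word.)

3

A node on "04696"'s path can go only if nothing else ends at it or branches off below it.
The suffix "696" (3 nodes) is used only by "04696"; the node for "04" still has the child "7", so pruning stops there.
Nodes removed: 3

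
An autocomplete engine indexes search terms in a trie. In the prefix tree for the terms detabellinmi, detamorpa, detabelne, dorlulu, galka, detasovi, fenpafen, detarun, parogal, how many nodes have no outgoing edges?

9

A leaf is a node with no children — equivalently, the end of a word that is not a proper prefix of any other stored word.
Those words: "detabellinmi", "detabelne", "detamorpa", "detarun", "detasovi", "dorlulu", "fenpafen", "galka", "parogal"
Leaf count: 9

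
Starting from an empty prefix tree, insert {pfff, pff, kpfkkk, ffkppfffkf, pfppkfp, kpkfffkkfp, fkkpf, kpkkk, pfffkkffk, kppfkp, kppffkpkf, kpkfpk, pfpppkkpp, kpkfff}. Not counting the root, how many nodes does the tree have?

Trace insertions, counting only characters that open a new branch:
  "pfff" → 4 new (p, f, f, f)
  "pff" → prefix "pff" already present; 0 new (none)
  "kpfkkk" → 6 new (k, p, f, k, k, k)
  "ffkppfffkf" → 10 new (f, f, k, p, p, f, f, f, k, f)
  "pfppkfp" → prefix "pf" already present; 5 new (p, p, k, f, p)
  "kpkfffkkfp" → prefix "kp" already present; 8 new (k, f, f, f, k, k, f, p)
  "fkkpf" → prefix "f" already present; 4 new (k, k, p, f)
  "kpkkk" → prefix "kpk" already present; 2 new (k, k)
  "pfffkkffk" → prefix "pfff" already present; 5 new (k, k, f, f, k)
  "kppfkp" → prefix "kp" already present; 4 new (p, f, k, p)
  "kppffkpkf" → prefix "kppf" already present; 5 new (f, k, p, k, f)
  "kpkfpk" → prefix "kpkf" already present; 2 new (p, k)
  "pfpppkkpp" → prefix "pfpp" already present; 5 new (p, k, k, p, p)
  "kpkfff" → prefix "kpkfff" already present; 0 new (none)
Total nodes = 4 + 0 + 6 + 10 + 5 + 8 + 4 + 2 + 5 + 4 + 5 + 2 + 5 + 0 = 60

60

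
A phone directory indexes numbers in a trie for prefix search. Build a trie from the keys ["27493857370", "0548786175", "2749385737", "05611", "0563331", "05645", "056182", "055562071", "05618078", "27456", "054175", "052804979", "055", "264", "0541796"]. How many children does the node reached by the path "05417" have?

2

Follow the path "05417" to its node, then look at its outgoing edges.
Distinct next characters after "05417": 5, 9.
That node has 2 child edges.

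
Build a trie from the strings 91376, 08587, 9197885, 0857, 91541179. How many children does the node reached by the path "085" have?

Walk "085" from the root, arriving at one node.
Characters that immediately follow "085" among the stored strings: {7, 8}.
That node has 2 child edges.

2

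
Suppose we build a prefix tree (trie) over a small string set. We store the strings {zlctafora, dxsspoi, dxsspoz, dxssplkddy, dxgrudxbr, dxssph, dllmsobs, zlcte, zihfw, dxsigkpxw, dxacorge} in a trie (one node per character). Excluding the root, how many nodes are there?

54

Trace insertions, counting only characters that open a new branch:
  "zlctafora" → 9 new (z, l, c, t, a, f, o, r, a)
  "dxsspoi" → 7 new (d, x, s, s, p, o, i)
  "dxsspoz" → prefix "dxsspo" already present; 1 new (z)
  "dxssplkddy" → prefix "dxssp" already present; 5 new (l, k, d, d, y)
  "dxgrudxbr" → prefix "dx" already present; 7 new (g, r, u, d, x, b, r)
  "dxssph" → prefix "dxssp" already present; 1 new (h)
  "dllmsobs" → prefix "d" already present; 7 new (l, l, m, s, o, b, s)
  "zlcte" → prefix "zlct" already present; 1 new (e)
  "zihfw" → prefix "z" already present; 4 new (i, h, f, w)
  "dxsigkpxw" → prefix "dxs" already present; 6 new (i, g, k, p, x, w)
  "dxacorge" → prefix "dx" already present; 6 new (a, c, o, r, g, e)
Total nodes = 9 + 7 + 1 + 5 + 7 + 1 + 7 + 1 + 4 + 6 + 6 = 54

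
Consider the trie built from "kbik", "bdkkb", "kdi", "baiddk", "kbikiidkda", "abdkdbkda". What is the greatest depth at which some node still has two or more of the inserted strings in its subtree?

4

Look for the deepest trie node that still has at least two words in its subtree.
e.g. "kbik" and "kbikiidkda" share the prefix "kbik" of length 4; no pair shares a longer one.
Longest shared-prefix length: 4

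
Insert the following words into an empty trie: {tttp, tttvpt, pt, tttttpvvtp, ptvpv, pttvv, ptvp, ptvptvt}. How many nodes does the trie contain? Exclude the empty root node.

25

Count nodes per top-level branch (shared prefixes stored once):
  'p'-branch (pt, pttvv, ptvp, ptvptvt, ptvpv): 11 nodes
  't'-branch (tttp, tttttpvvtp, tttvpt): 14 nodes
Sum: 25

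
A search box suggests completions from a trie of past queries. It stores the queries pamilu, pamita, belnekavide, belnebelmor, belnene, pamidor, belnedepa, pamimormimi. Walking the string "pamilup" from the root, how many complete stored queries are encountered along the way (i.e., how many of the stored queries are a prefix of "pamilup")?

Check each prefix of "pamilup" against the stored set — each match is an end-marker on the path.
Prefixes of the query that are stored words: "pamilu"
Count: 1

1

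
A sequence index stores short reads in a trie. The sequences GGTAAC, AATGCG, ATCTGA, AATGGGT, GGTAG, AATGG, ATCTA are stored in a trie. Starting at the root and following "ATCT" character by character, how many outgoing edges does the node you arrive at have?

2

Walk "ATCT" from the root, arriving at one node.
Characters that immediately follow "ATCT" among the stored strings: {A, G}.
That node has 2 child edges.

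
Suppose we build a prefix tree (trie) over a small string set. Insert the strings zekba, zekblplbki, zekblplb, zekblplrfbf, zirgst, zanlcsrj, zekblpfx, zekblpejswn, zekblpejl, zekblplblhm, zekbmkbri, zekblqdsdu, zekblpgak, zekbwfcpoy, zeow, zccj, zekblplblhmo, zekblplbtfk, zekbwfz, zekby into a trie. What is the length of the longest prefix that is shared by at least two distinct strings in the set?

11

Equivalently: take the maximum, over all pairs, of their longest common prefix length.
e.g. "zekblplblhm" and "zekblplblhmo" share the prefix "zekblplblhm" of length 11; no pair shares a longer one.
Longest shared-prefix length: 11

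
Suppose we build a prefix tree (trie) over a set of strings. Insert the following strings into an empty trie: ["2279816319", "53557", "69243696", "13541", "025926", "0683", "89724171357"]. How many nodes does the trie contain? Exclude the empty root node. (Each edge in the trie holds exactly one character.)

48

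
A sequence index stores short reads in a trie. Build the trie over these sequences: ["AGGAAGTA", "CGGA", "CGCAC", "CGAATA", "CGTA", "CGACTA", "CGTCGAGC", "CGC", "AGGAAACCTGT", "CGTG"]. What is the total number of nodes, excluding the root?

36

Count nodes per top-level branch (shared prefixes stored once):
  'A'-branch (AGGAAACCTGT, AGGAAGTA): 14 nodes
  'C'-branch (CGAATA, CGACTA, CGC, CGCAC, CGGA, CGTA, CGTCGAGC, CGTG): 22 nodes
Sum: 36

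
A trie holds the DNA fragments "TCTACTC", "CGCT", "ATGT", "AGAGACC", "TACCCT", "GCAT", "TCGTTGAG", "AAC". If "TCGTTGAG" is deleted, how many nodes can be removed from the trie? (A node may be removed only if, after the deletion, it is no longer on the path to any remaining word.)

6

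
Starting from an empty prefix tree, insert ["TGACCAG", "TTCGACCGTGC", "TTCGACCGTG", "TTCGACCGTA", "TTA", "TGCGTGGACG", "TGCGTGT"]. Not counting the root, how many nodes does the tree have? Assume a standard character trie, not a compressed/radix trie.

28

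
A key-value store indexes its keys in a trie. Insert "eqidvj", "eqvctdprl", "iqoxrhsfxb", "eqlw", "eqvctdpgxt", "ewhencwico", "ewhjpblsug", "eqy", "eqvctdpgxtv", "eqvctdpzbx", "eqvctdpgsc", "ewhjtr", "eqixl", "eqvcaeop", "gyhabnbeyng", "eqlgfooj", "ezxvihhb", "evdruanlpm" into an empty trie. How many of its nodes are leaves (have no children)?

17

Leaves are exactly the stored words that no other stored word extends.
Those words: "eqidvj", "eqixl", "eqlgfooj", "eqlw", "eqvcaeop", "eqvctdpgsc", "eqvctdpgxtv", "eqvctdprl", "eqvctdpzbx", "eqy", "evdruanlpm", "ewhencwico", "ewhjpblsug", "ewhjtr", "ezxvihhb", "gyhabnbeyng", "iqoxrhsfxb"
Leaf count: 17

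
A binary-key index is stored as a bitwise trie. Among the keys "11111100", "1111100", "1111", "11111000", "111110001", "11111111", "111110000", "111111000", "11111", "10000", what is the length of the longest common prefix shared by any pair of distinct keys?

8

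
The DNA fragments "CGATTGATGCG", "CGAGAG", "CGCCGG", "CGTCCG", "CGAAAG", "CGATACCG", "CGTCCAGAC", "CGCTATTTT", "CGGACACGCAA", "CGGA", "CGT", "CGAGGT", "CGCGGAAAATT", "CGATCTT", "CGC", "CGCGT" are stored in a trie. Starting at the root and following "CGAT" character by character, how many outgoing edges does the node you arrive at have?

3

The children of the "CGAT" node are the distinct next characters among strings starting with "CGAT".
Characters that immediately follow "CGAT" among the stored strings: {A, C, T}.
That node has 3 child edges.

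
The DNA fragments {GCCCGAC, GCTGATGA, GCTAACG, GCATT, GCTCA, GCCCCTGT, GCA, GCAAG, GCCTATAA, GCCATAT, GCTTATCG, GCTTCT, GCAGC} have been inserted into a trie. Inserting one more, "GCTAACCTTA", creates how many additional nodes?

The longest prefix of "GCTAACCTTA" already in the trie is "GCTAAC" (length 6).
So 10 − 6 = 4 new nodes.

4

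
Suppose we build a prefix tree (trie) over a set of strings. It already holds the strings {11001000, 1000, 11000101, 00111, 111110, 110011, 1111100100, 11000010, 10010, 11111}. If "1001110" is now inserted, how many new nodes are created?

3

"1001" is already a path in the trie; the remaining "110" must be added.
New nodes needed: |"1001110"| − 4 = 7 − 4 = 3.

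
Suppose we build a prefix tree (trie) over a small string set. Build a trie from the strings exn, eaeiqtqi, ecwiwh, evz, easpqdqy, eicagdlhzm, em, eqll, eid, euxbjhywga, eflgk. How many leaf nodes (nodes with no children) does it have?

A leaf is a node with no children — equivalently, the end of a word that is not a proper prefix of any other stored word.
Those words: "eaeiqtqi", "easpqdqy", "ecwiwh", "eflgk", "eicagdlhzm", "eid", "em", "eqll", "euxbjhywga", "evz", "exn"
Leaf count: 11

11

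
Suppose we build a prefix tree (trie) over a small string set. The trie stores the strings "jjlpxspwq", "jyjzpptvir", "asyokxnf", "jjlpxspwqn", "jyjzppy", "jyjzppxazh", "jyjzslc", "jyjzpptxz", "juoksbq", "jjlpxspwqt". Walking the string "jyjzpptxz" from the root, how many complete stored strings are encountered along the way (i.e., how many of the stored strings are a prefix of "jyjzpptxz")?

1

Walk "jyjzpptxz" from the root; an end-of-word marker is hit whenever a stored word is a prefix of "jyjzpptxz".
Prefixes of the query that are stored words: "jyjzpptxz"
Count: 1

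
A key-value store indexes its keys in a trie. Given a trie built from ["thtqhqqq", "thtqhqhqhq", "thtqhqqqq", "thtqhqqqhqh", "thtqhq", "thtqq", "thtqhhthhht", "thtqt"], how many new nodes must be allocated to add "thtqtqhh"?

3

Walking "thtqtqhh" from the root, the first 5 characters ("thtqt") follow existing edges; "q" is the first miss.
So 8 − 5 = 3 new nodes.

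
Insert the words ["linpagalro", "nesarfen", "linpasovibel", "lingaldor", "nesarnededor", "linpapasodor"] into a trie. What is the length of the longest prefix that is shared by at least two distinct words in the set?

5

Equivalently: take the maximum, over all pairs, of their longest common prefix length.
"linpagalro" and "linpapasodor" agree on "linpa" (5 characters) before diverging; nothing deeper is shared.
Longest shared-prefix length: 5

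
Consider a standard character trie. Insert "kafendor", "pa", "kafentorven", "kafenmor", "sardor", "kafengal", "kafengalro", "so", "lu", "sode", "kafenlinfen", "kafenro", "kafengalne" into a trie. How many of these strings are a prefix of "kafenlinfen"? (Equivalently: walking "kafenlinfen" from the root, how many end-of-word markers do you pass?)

Walk "kafenlinfen" from the root; an end-of-word marker is hit whenever a stored word is a prefix of "kafenlinfen".
Prefixes of the query that are stored words: "kafenlinfen"
Count: 1

1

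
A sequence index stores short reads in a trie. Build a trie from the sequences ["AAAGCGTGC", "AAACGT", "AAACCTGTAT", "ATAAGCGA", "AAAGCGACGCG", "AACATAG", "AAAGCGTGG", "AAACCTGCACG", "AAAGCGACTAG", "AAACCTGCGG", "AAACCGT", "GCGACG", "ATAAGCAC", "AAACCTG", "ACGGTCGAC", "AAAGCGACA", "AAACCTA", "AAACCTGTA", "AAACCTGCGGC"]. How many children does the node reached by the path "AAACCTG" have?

The children of the "AAACCTG" node are the distinct next characters among strings starting with "AAACCTG".
Characters that immediately follow "AAACCTG" among the stored strings: {C, T}.
That node has 2 child edges.

2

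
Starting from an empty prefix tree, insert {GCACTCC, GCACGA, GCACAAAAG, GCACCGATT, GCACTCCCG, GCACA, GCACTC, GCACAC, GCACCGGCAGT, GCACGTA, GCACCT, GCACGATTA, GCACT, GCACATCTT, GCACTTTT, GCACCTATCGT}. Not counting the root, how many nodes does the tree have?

Trace insertions, counting only characters that open a new branch:
  "GCACTCC" → 7 new (G, C, A, C, T, C, C)
  "GCACGA" → prefix "GCAC" already present; 2 new (G, A)
  "GCACAAAAG" → prefix "GCAC" already present; 5 new (A, A, A, A, G)
  "GCACCGATT" → prefix "GCAC" already present; 5 new (C, G, A, T, T)
  "GCACTCCCG" → prefix "GCACTCC" already present; 2 new (C, G)
  "GCACA" → prefix "GCACA" already present; 0 new (none)
  "GCACTC" → prefix "GCACTC" already present; 0 new (none)
  "GCACAC" → prefix "GCACA" already present; 1 new (C)
  "GCACCGGCAGT" → prefix "GCACCG" already present; 5 new (G, C, A, G, T)
  "GCACGTA" → prefix "GCACG" already present; 2 new (T, A)
  "GCACCT" → prefix "GCACC" already present; 1 new (T)
  "GCACGATTA" → prefix "GCACGA" already present; 3 new (T, T, A)
  "GCACT" → prefix "GCACT" already present; 0 new (none)
  "GCACATCTT" → prefix "GCACA" already present; 4 new (T, C, T, T)
  "GCACTTTT" → prefix "GCACT" already present; 3 new (T, T, T)
  "GCACCTATCGT" → prefix "GCACCT" already present; 5 new (A, T, C, G, T)
Total nodes = 7 + 2 + 5 + 5 + 2 + 0 + 0 + 1 + 5 + 2 + 1 + 3 + 0 + 4 + 3 + 5 = 45

45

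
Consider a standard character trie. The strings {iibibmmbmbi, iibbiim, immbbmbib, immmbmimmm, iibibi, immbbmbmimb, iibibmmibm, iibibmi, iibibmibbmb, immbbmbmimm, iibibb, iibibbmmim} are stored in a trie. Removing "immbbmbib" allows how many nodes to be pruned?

After clearing the end-marker at "immbbmbib", prune upward until reaching a node still needed by another word.
The suffix "ib" (2 nodes) is used only by "immbbmbib"; the node for "immbbmb" still has the child "m", so pruning stops there.
Nodes removed: 2

2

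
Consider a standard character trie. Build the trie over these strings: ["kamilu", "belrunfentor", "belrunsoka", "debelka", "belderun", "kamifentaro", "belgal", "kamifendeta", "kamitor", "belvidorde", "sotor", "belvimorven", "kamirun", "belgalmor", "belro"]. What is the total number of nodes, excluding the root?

For each word, the new-node count is its length minus the longest prefix already in the trie:
  "kamilu" → 6 new (k, a, m, i, l, u)
  "belrunfentor" → 12 new (b, e, l, r, u, n, f, e, n, t, o, r)
  "belrunsoka" → prefix "belrun" already present; 4 new (s, o, k, a)
  "debelka" → 7 new (d, e, b, e, l, k, a)
  "belderun" → prefix "bel" already present; 5 new (d, e, r, u, n)
  "kamifentaro" → prefix "kami" already present; 7 new (f, e, n, t, a, r, o)
  "belgal" → prefix "bel" already present; 3 new (g, a, l)
  "kamifendeta" → prefix "kamifen" already present; 4 new (d, e, t, a)
  "kamitor" → prefix "kami" already present; 3 new (t, o, r)
  "belvidorde" → prefix "bel" already present; 7 new (v, i, d, o, r, d, e)
  "sotor" → 5 new (s, o, t, o, r)
  "belvimorven" → prefix "belvi" already present; 6 new (m, o, r, v, e, n)
  "kamirun" → prefix "kami" already present; 3 new (r, u, n)
  "belgalmor" → prefix "belgal" already present; 3 new (m, o, r)
  "belro" → prefix "belr" already present; 1 new (o)
Total nodes = 6 + 12 + 4 + 7 + 5 + 7 + 3 + 4 + 3 + 7 + 5 + 6 + 3 + 3 + 1 = 76

76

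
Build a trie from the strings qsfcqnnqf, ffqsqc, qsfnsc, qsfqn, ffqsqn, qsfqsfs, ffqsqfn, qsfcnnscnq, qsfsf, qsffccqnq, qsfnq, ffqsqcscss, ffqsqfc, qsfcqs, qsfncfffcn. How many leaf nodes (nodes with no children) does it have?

A leaf is a node with no children — equivalently, the end of a word that is not a proper prefix of any other stored word.
Those words: "ffqsqcscss", "ffqsqfc", "ffqsqfn", "ffqsqn", "qsfcnnscnq", "qsfcqnnqf", "qsfcqs", "qsffccqnq", "qsfncfffcn", "qsfnq", "qsfnsc", "qsfqn", "qsfqsfs", "qsfsf"
Leaf count: 14

14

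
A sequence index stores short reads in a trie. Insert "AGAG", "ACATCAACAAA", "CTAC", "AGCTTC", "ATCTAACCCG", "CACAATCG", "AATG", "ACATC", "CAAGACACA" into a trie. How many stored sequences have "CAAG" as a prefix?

1

Walk to "CAAG"; the words in its subtree are exactly those with that prefix.
Words under "CAAG": CAAGACACA
Count: 1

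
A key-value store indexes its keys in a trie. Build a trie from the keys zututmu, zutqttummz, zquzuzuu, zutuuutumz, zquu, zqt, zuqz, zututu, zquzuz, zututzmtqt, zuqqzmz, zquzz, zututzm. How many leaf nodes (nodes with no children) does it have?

Leaves are exactly the stored words that no other stored word extends.
Those words: "zqt", "zquu", "zquzuzuu", "zquzz", "zuqqzmz", "zuqz", "zutqttummz", "zututmu", "zututu", "zututzmtqt", "zutuuutumz"
Leaf count: 11

11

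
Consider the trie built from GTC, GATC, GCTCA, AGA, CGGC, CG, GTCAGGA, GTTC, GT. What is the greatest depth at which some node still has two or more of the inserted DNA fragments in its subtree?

Look for the deepest trie node that still has at least two words in its subtree.
e.g. "GTC" and "GTCAGGA" share the prefix "GTC" of length 3; no pair shares a longer one.
Longest shared-prefix length: 3

3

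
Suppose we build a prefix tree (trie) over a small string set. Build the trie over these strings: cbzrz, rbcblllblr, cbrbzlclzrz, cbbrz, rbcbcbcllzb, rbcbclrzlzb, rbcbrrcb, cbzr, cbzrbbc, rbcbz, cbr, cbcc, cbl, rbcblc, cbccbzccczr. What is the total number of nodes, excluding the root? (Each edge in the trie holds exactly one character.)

Trace insertions, counting only characters that open a new branch:
  "cbzrz" → 5 new (c, b, z, r, z)
  "rbcblllblr" → 10 new (r, b, c, b, l, l, l, b, l, r)
  "cbrbzlclzrz" → prefix "cb" already present; 9 new (r, b, z, l, c, l, z, r, z)
  "cbbrz" → prefix "cb" already present; 3 new (b, r, z)
  "rbcbcbcllzb" → prefix "rbcb" already present; 7 new (c, b, c, l, l, z, b)
  "rbcbclrzlzb" → prefix "rbcbc" already present; 6 new (l, r, z, l, z, b)
  "rbcbrrcb" → prefix "rbcb" already present; 4 new (r, r, c, b)
  "cbzr" → prefix "cbzr" already present; 0 new (none)
  "cbzrbbc" → prefix "cbzr" already present; 3 new (b, b, c)
  "rbcbz" → prefix "rbcb" already present; 1 new (z)
  "cbr" → prefix "cbr" already present; 0 new (none)
  "cbcc" → prefix "cb" already present; 2 new (c, c)
  "cbl" → prefix "cb" already present; 1 new (l)
  "rbcblc" → prefix "rbcbl" already present; 1 new (c)
  "cbccbzccczr" → prefix "cbcc" already present; 7 new (b, z, c, c, c, z, r)
Total nodes = 5 + 10 + 9 + 3 + 7 + 6 + 4 + 0 + 3 + 1 + 0 + 2 + 1 + 1 + 7 = 59

59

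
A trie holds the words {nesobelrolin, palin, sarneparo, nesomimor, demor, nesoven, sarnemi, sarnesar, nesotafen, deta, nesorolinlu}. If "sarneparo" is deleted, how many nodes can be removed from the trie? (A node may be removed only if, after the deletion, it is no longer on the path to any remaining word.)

4

Walk "sarneparo" from the leaf back toward the root, removing each node that no remaining word uses.
The suffix "paro" (4 nodes) is used only by "sarneparo"; the node for "sarne" still has the child "m", so pruning stops there.
Nodes removed: 4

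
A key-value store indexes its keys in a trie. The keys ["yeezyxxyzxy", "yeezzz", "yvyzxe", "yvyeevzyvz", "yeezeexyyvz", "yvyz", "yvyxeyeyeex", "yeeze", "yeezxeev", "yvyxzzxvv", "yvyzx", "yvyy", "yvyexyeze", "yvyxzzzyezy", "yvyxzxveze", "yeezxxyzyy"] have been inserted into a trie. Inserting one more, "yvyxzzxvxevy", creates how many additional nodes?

The longest prefix of "yvyxzzxvxevy" already in the trie is "yvyxzzxv" (length 8).
So 12 − 8 = 4 new nodes.

4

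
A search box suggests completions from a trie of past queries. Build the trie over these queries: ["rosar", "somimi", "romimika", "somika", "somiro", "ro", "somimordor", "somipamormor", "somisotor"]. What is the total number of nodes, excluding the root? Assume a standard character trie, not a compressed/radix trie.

Insert word by word; a character creates a node only if that edge doesn't already exist:
  "rosar" → 5 new (r, o, s, a, r)
  "somimi" → 6 new (s, o, m, i, m, i)
  "romimika" → prefix "ro" already present; 6 new (m, i, m, i, k, a)
  "somika" → prefix "somi" already present; 2 new (k, a)
  "somiro" → prefix "somi" already present; 2 new (r, o)
  "ro" → prefix "ro" already present; 0 new (none)
  "somimordor" → prefix "somim" already present; 5 new (o, r, d, o, r)
  "somipamormor" → prefix "somi" already present; 8 new (p, a, m, o, r, m, o, r)
  "somisotor" → prefix "somi" already present; 5 new (s, o, t, o, r)
Total nodes = 5 + 6 + 6 + 2 + 2 + 0 + 5 + 8 + 5 = 39

39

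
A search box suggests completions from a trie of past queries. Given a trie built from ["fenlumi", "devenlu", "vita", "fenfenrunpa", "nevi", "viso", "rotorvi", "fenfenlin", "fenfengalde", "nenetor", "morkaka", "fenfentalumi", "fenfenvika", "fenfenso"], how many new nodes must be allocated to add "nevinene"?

4

Walking "nevinene" from the root, the first 4 characters ("nevi") follow existing edges; "n" is the first miss.
So 8 − 4 = 4 new nodes.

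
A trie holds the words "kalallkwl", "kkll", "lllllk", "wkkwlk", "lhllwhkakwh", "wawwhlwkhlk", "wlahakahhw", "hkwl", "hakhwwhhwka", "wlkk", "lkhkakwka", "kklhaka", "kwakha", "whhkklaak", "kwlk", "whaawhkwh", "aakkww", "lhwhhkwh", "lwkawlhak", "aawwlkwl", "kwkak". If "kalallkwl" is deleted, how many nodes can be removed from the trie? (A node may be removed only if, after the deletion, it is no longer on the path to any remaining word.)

8

A node on "kalallkwl"'s path can go only if nothing else ends at it or branches off below it.
The suffix "alallkwl" (8 nodes) is used only by "kalallkwl"; the node for "k" still has the child "k", so pruning stops there.
Nodes removed: 8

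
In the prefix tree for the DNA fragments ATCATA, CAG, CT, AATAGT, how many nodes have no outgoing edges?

A leaf is a node with no children — equivalently, the end of a word that is not a proper prefix of any other stored word.
Those words: "AATAGT", "ATCATA", "CAG", "CT"
Leaf count: 4

4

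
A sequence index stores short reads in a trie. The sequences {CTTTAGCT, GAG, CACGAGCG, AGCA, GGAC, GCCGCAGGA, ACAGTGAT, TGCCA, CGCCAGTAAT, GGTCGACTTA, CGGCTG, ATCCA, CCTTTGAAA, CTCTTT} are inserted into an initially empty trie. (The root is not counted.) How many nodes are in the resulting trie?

Count nodes per top-level branch (shared prefixes stored once):
  'A'-branch (ACAGTGAT, AGCA, ATCCA): 15 nodes
  'C'-branch (CACGAGCG, CCTTTGAAA, CGCCAGTAAT, CGGCTG, CTCTTT, CTTTAGCT): 40 nodes
  'G'-branch (GAG, GCCGCAGGA, GGAC, GGTCGACTTA): 22 nodes
  'T'-branch (TGCCA): 5 nodes
Sum: 82

82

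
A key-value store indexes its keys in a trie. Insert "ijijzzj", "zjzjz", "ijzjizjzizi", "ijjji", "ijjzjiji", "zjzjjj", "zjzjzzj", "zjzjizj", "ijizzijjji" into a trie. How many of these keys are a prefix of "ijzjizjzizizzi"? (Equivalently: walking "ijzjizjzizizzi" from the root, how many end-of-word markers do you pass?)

1

Check each prefix of "ijzjizjzizizzi" against the stored set — each match is an end-marker on the path.
Prefixes of the query that are stored words: "ijzjizjzizi"
Count: 1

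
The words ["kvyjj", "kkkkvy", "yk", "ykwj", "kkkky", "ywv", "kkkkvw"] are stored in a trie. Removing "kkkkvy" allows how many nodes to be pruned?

1

A node on "kkkkvy"'s path can go only if nothing else ends at it or branches off below it.
The suffix "y" (1 node) is used only by "kkkkvy"; the node for "kkkkv" still has the child "w", so pruning stops there.
Nodes removed: 1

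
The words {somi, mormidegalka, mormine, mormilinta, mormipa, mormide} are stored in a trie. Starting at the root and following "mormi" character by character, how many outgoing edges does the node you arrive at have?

4

The children of the "mormi" node are the distinct next characters among strings starting with "mormi".
Characters that immediately follow "mormi" among the stored strings: {d, l, n, p}.
That node has 4 child edges.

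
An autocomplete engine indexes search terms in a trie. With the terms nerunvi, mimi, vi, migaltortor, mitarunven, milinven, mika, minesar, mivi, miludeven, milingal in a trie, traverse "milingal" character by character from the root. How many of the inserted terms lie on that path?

1

Check each prefix of "milingal" against the stored set — each match is an end-marker on the path.
Prefixes of the query that are stored words: "milingal"
Count: 1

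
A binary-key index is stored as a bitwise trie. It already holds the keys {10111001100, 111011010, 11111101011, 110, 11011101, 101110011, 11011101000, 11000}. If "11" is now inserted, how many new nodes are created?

"11" is already a full path in the trie; only an end-marker is added.
No new nodes are needed: 0.

0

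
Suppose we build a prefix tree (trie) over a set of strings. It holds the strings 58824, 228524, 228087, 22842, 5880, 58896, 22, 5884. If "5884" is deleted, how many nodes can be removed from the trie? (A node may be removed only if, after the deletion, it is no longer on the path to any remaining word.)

1

Walk "5884" from the leaf back toward the root, removing each node that no remaining word uses.
The suffix "4" (1 node) is used only by "5884"; the node for "588" still has the child "2", so pruning stops there.
Nodes removed: 1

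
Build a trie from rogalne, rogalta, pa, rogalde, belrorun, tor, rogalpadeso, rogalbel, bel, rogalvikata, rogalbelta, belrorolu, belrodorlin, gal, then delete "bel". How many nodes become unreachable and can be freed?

A node on "bel"'s path can go only if nothing else ends at it or branches off below it.
Every node on "bel" is still needed (e.g. by "belrorun"), so nothing is freed.
Nodes removed: 0

0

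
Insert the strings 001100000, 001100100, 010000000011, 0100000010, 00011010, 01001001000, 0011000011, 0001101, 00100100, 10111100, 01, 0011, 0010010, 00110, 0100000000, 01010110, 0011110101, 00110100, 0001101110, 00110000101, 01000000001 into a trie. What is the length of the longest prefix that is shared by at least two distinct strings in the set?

11

The deepest shared node is where two words last agree before diverging.
"01000000001" and "010000000011" agree on "01000000001" (11 characters) before diverging; nothing deeper is shared.
Longest shared-prefix length: 11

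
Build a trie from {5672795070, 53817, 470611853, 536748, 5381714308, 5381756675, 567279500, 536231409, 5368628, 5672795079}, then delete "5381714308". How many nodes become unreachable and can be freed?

5

After clearing the end-marker at "5381714308", prune upward until reaching a node still needed by another word.
The suffix "14308" (5 nodes) is used only by "5381714308"; the node for "53817" still has the child "5", so pruning stops there.
Nodes removed: 5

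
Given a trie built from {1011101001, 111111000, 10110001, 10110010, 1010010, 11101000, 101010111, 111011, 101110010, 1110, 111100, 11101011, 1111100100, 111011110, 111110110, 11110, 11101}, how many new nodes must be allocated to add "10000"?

3

Walking "10000" from the root, the first 2 characters ("10") follow existing edges; "0" is the first miss.
Each of the 3 remaining characters creates one node.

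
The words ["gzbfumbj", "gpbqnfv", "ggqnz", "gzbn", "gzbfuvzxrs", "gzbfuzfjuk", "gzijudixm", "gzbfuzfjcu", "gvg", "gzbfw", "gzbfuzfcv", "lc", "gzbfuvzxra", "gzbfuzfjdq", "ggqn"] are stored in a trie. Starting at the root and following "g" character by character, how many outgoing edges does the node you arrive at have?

4

Follow the path "g" to its node, then look at its outgoing edges.
Distinct next characters after "g": g, p, v, z.
That node has 4 child edges.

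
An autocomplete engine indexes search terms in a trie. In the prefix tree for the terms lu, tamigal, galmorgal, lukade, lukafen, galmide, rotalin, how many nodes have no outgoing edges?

6

A leaf is a node with no children — equivalently, the end of a word that is not a proper prefix of any other stored word.
Those words: "galmide", "galmorgal", "lukade", "lukafen", "rotalin", "tamigal"
Leaf count: 6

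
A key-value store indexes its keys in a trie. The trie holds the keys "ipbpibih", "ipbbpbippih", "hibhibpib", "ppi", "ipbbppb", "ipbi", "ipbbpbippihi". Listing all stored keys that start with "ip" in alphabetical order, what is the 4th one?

DFS of the "ip" subtree visits, in order: "ipbbpbippih", "ipbbpbippihi", "ipbbppb", "ipbi", "ipbpibih"
The 4th is ipbi.

ipbi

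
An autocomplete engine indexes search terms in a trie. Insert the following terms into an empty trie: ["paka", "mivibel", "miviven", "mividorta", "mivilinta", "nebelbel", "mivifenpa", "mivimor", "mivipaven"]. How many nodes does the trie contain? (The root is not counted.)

Insert word by word; a character creates a node only if that edge doesn't already exist:
  "paka" → 4 new (p, a, k, a)
  "mivibel" → 7 new (m, i, v, i, b, e, l)
  "miviven" → prefix "mivi" already present; 3 new (v, e, n)
  "mividorta" → prefix "mivi" already present; 5 new (d, o, r, t, a)
  "mivilinta" → prefix "mivi" already present; 5 new (l, i, n, t, a)
  "nebelbel" → 8 new (n, e, b, e, l, b, e, l)
  "mivifenpa" → prefix "mivi" already present; 5 new (f, e, n, p, a)
  "mivimor" → prefix "mivi" already present; 3 new (m, o, r)
  "mivipaven" → prefix "mivi" already present; 5 new (p, a, v, e, n)
Total nodes = 4 + 7 + 3 + 5 + 5 + 8 + 5 + 3 + 5 = 45

45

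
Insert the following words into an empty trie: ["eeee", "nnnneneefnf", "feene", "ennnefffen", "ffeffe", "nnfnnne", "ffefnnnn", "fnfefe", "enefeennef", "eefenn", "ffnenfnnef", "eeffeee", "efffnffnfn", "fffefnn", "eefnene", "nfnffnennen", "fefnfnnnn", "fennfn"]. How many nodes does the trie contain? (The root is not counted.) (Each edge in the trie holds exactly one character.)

Trace insertions, counting only characters that open a new branch:
  "eeee" → 4 new (e, e, e, e)
  "nnnneneefnf" → 11 new (n, n, n, n, e, n, e, e, f, n, f)
  "feene" → 5 new (f, e, e, n, e)
  "ennnefffen" → prefix "e" already present; 9 new (n, n, n, e, f, f, f, e, n)
  "ffeffe" → prefix "f" already present; 5 new (f, e, f, f, e)
  "nnfnnne" → prefix "nn" already present; 5 new (f, n, n, n, e)
  "ffefnnnn" → prefix "ffef" already present; 4 new (n, n, n, n)
  "fnfefe" → prefix "f" already present; 5 new (n, f, e, f, e)
  "enefeennef" → prefix "en" already present; 8 new (e, f, e, e, n, n, e, f)
  "eefenn" → prefix "ee" already present; 4 new (f, e, n, n)
  "ffnenfnnef" → prefix "ff" already present; 8 new (n, e, n, f, n, n, e, f)
  "eeffeee" → prefix "eef" already present; 4 new (f, e, e, e)
  "efffnffnfn" → prefix "e" already present; 9 new (f, f, f, n, f, f, n, f, n)
  "fffefnn" → prefix "ff" already present; 5 new (f, e, f, n, n)
  "eefnene" → prefix "eef" already present; 4 new (n, e, n, e)
  "nfnffnennen" → prefix "n" already present; 10 new (f, n, f, f, n, e, n, n, e, n)
  "fefnfnnnn" → prefix "fe" already present; 7 new (f, n, f, n, n, n, n)
  "fennfn" → prefix "fe" already present; 4 new (n, n, f, n)
Total nodes = 4 + 11 + 5 + 9 + 5 + 5 + 4 + 5 + 8 + 4 + 8 + 4 + 9 + 5 + 4 + 10 + 7 + 4 = 111

111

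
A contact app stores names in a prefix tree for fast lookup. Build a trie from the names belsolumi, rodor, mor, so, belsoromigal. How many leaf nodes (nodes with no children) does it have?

5

A leaf is a node with no children — equivalently, the end of a word that is not a proper prefix of any other stored word.
Those words: "belsolumi", "belsoromigal", "mor", "rodor", "so"
Leaf count: 5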